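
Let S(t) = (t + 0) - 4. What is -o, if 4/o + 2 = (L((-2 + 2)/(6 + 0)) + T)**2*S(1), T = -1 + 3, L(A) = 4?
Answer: 2/55 ≈ 0.036364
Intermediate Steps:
S(t) = -4 + t (S(t) = t - 4 = -4 + t)
T = 2
o = -2/55 (o = 4/(-2 + (4 + 2)**2*(-4 + 1)) = 4/(-2 + 6**2*(-3)) = 4/(-2 + 36*(-3)) = 4/(-2 - 108) = 4/(-110) = 4*(-1/110) = -2/55 ≈ -0.036364)
-o = -1*(-2/55) = 2/55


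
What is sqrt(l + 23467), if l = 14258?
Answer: 5*sqrt(1509) ≈ 194.23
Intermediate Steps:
sqrt(l + 23467) = sqrt(14258 + 23467) = sqrt(37725) = 5*sqrt(1509)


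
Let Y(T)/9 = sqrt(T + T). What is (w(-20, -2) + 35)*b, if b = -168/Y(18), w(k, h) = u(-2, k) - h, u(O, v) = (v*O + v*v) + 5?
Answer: -13496/9 ≈ -1499.6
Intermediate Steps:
u(O, v) = 5 + v**2 + O*v (u(O, v) = (O*v + v**2) + 5 = (v**2 + O*v) + 5 = 5 + v**2 + O*v)
w(k, h) = 5 + k**2 - h - 2*k (w(k, h) = (5 + k**2 - 2*k) - h = 5 + k**2 - h - 2*k)
Y(T) = 9*sqrt(2)*sqrt(T) (Y(T) = 9*sqrt(T + T) = 9*sqrt(2*T) = 9*(sqrt(2)*sqrt(T)) = 9*sqrt(2)*sqrt(T))
b = -28/9 (b = -168/(9*sqrt(2)*sqrt(18)) = -168/(9*sqrt(2)*(3*sqrt(2))) = -168/54 = -168*1/54 = -28/9 ≈ -3.1111)
(w(-20, -2) + 35)*b = ((5 + (-20)**2 - 1*(-2) - 2*(-20)) + 35)*(-28/9) = ((5 + 400 + 2 + 40) + 35)*(-28/9) = (447 + 35)*(-28/9) = 482*(-28/9) = -13496/9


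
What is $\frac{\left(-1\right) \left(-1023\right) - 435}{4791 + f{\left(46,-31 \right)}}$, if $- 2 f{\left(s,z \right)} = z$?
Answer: $\frac{1176}{9613} \approx 0.12233$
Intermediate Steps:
$f{\left(s,z \right)} = - \frac{z}{2}$
$\frac{\left(-1\right) \left(-1023\right) - 435}{4791 + f{\left(46,-31 \right)}} = \frac{\left(-1\right) \left(-1023\right) - 435}{4791 - - \frac{31}{2}} = \frac{1023 - 435}{4791 + \frac{31}{2}} = \frac{588}{\frac{9613}{2}} = 588 \cdot \frac{2}{9613} = \frac{1176}{9613}$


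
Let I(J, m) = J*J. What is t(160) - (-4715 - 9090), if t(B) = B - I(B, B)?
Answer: -11635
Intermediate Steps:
I(J, m) = J**2
t(B) = B - B**2
t(160) - (-4715 - 9090) = 160*(1 - 1*160) - (-4715 - 9090) = 160*(1 - 160) - 1*(-13805) = 160*(-159) + 13805 = -25440 + 13805 = -11635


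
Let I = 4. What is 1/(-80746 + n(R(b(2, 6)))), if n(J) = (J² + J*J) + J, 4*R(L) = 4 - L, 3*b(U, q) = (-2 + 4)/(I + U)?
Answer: -648/52321553 ≈ -1.2385e-5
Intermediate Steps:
b(U, q) = 2/(3*(4 + U)) (b(U, q) = ((-2 + 4)/(4 + U))/3 = (2/(4 + U))/3 = 2/(3*(4 + U)))
R(L) = 1 - L/4 (R(L) = (4 - L)/4 = 1 - L/4)
n(J) = J + 2*J² (n(J) = (J² + J²) + J = 2*J² + J = J + 2*J²)
1/(-80746 + n(R(b(2, 6)))) = 1/(-80746 + (1 - 1/(6*(4 + 2)))*(1 + 2*(1 - 1/(6*(4 + 2))))) = 1/(-80746 + (1 - 1/(6*6))*(1 + 2*(1 - 1/(6*6)))) = 1/(-80746 + (1 - ¼*⅑)*(1 + 2*(1 - ¼*⅑))) = 1/(-80746 + (1 - 1/36)*(1 + 2*(1 - 1/36))) = 1/(-80746 + 35*(1 + 2*(35/36))/36) = 1/(-80746 + 35*(1 + 35/18)/36) = 1/(-80746 + (35/36)*(53/18)) = 1/(-80746 + 1855/648) = 1/(-52321553/648) = -648/52321553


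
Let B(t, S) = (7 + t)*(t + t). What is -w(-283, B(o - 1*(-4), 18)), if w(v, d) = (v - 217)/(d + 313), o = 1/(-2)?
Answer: 1000/773 ≈ 1.2937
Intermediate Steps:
o = -½ ≈ -0.50000
B(t, S) = 2*t*(7 + t) (B(t, S) = (7 + t)*(2*t) = 2*t*(7 + t))
w(v, d) = (-217 + v)/(313 + d)
-w(-283, B(o - 1*(-4), 18)) = -(-217 - 283)/(313 + 2*(-½ - 1*(-4))*(7 + (-½ - 1*(-4)))) = -(-500)/(313 + 2*(-½ + 4)*(7 + (-½ + 4))) = -(-500)/(313 + 2*(7/2)*(7 + 7/2)) = -(-500)/(313 + 2*(7/2)*(21/2)) = -(-500)/(313 + 147/2) = -(-500)/773/2 = -2*(-500)/773 = -1*(-1000/773) = 1000/773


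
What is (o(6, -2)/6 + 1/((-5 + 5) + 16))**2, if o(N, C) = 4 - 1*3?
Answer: 121/2304 ≈ 0.052517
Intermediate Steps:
o(N, C) = 1 (o(N, C) = 4 - 3 = 1)
(o(6, -2)/6 + 1/((-5 + 5) + 16))**2 = (1/6 + 1/((-5 + 5) + 16))**2 = (1*(1/6) + 1/(0 + 16))**2 = (1/6 + 1/16)**2 = (11/48)**2 = 121/2304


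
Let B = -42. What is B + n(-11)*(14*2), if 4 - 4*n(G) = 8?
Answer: -70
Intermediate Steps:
n(G) = -1 (n(G) = 1 - 1/4*8 = 1 - 2 = -1)
B + n(-11)*(14*2) = -42 - 14*2 = -42 - 1*28 = -42 - 28 = -70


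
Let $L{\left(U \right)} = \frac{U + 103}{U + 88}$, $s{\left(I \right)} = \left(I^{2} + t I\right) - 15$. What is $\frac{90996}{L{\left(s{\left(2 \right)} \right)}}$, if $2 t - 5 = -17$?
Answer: $\frac{295737}{4} \approx 73934.0$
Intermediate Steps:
$t = -6$ ($t = \frac{5}{2} + \frac{1}{2} \left(-17\right) = \frac{5}{2} - \frac{17}{2} = -6$)
$s{\left(I \right)} = -15 + I^{2} - 6 I$ ($s{\left(I \right)} = \left(I^{2} - 6 I\right) - 15 = -15 + I^{2} - 6 I$)
$L{\left(U \right)} = \frac{103 + U}{88 + U}$
$\frac{90996}{L{\left(s{\left(2 \right)} \right)}} = \frac{90996}{\frac{1}{88 - \left(27 - 4\right)} \left(103 - \left(27 - 4\right)\right)} = \frac{90996}{\frac{1}{88 - 23} \left(103 - 23\right)} = \frac{90996}{\frac{1}{65} \cdot 80} = \frac{90996}{\frac{16}{13}} = 90996 \cdot \frac{13}{16} = \frac{295737}{4}$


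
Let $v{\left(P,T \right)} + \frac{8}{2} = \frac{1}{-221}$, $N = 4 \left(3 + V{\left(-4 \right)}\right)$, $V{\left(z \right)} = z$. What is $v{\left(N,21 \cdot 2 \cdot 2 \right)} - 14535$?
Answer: $- \frac{3213120}{221} \approx -14539.0$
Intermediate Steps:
$N = -4$ ($N = 4 \left(3 - 4\right) = 4 \left(-1\right) = -4$)
$v{\left(P,T \right)} = - \frac{885}{221}$ ($v{\left(P,T \right)} = -4 + \frac{1}{-221} = -4 - \frac{1}{221} = - \frac{885}{221}$)
$v{\left(N,21 \cdot 2 \cdot 2 \right)} - 14535 = - \frac{885}{221} - 14535 = - \frac{3213120}{221}$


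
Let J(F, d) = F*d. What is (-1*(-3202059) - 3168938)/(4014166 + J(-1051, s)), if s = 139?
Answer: 33121/3868077 ≈ 0.0085627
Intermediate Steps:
(-1*(-3202059) - 3168938)/(4014166 + J(-1051, s)) = (-1*(-3202059) - 3168938)/(4014166 - 1051*139) = (3202059 - 3168938)/(4014166 - 146089) = 33121/3868077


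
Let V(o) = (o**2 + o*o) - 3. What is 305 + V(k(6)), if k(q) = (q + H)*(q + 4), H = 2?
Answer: 13102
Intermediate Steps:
k(q) = (2 + q)*(4 + q) (k(q) = (q + 2)*(q + 4) = (2 + q)*(4 + q))
V(o) = -3 + 2*o**2 (V(o) = (o**2 + o**2) - 3 = 2*o**2 - 3 = -3 + 2*o**2)
305 + V(k(6)) = 305 + (-3 + 2*(8 + 6**2 + 6*6)**2) = 305 + (-3 + 2*(8 + 36 + 36)**2) = 305 + (-3 + 2*80**2) = 305 + (-3 + 2*6400) = 305 + (-3 + 12800) = 305 + 12797 = 13102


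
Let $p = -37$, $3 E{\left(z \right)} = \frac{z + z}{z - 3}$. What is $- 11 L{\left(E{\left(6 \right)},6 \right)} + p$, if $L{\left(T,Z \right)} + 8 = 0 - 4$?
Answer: $95$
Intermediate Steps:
$E{\left(z \right)} = \frac{2 z}{3 \left(-3 + z\right)}$ ($E{\left(z \right)} = \frac{\left(z + z\right) \frac{1}{z - 3}}{3} = \frac{2 z \frac{1}{-3 + z}}{3} = \frac{2 z}{3 \left(-3 + z\right)}$)
$L{\left(T,Z \right)} = -12$ ($L{\left(T,Z \right)} = -8 + \left(0 - 4\right) = -8 - 4 = -12$)
$- 11 L{\left(E{\left(6 \right)},6 \right)} + p = \left(-11\right) \left(-12\right) - 37 = 132 - 37 = 95$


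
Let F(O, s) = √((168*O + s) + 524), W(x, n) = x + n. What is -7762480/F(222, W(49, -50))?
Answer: -7762480*√37819/37819 ≈ -39916.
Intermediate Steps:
W(x, n) = n + x
F(O, s) = √(524 + s + 168*O) (F(O, s) = √((s + 168*O) + 524) = √(524 + s + 168*O))
-7762480/F(222, W(49, -50)) = -7762480/√(524 + (-50 + 49) + 168*222) = -7762480/√(524 - 1 + 37296) = -7762480*√37819/37819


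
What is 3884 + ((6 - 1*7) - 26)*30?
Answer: 3074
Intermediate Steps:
3884 + ((6 - 1*7) - 26)*30 = 3884 + ((6 - 7) - 26)*30 = 3884 + (-1 - 26)*30 = 3884 - 27*30 = 3884 - 810 = 3074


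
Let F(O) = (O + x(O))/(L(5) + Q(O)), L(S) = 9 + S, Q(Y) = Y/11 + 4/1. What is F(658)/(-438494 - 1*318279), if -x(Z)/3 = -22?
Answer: -1991/161949422 ≈ -1.2294e-5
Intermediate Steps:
Q(Y) = 4 + Y/11 (Q(Y) = Y*(1/11) + 4*1 = Y/11 + 4 = 4 + Y/11)
x(Z) = 66 (x(Z) = -3*(-22) = 66)
F(O) = (66 + O)/(18 + O/11) (F(O) = (O + 66)/((9 + 5) + (4 + O/11)) = (66 + O)/(14 + (4 + O/11)) = (66 + O)/(18 + O/11))
F(658)/(-438494 - 1*318279) = (11*(66 + 658)/(198 + 658))/(-438494 - 1*318279) = (11*724/856)/(-438494 - 318279) = (11*(1/856)*724)/(-756773) = (1991/214)*(-1/756773) = -1991/161949422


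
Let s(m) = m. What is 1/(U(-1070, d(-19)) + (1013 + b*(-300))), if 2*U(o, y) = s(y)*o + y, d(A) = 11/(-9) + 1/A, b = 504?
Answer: -171/25565456 ≈ -6.6887e-6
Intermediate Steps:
d(A) = -11/9 + 1/A (d(A) = 11*(-⅑) + 1/A = -11/9 + 1/A)
U(o, y) = y/2 + o*y/2 (U(o, y) = (y*o + y)/2 = (o*y + y)/2 = (y + o*y)/2 = y/2 + o*y/2)
1/(U(-1070, d(-19)) + (1013 + b*(-300))) = 1/((-11/9 + 1/(-19))*(1 - 1070)/2 + (1013 + 504*(-300))) = 1/((½)*(-11/9 - 1/19)*(-1069) + (1013 - 151200)) = 1/((½)*(-218/171)*(-1069) - 150187) = 1/(116521/171 - 150187) = 1/(-25565456/171) = -171/25565456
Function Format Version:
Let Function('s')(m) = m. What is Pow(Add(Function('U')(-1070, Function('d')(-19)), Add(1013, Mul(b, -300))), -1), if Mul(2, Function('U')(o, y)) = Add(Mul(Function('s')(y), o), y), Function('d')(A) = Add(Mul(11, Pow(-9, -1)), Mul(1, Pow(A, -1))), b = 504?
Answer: Rational(-171, 25565456) ≈ -6.6887e-6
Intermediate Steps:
Function('d')(A) = Add(Rational(-11, 9), Pow(A, -1)) (Function('d')(A) = Add(Mul(11, Rational(-1, 9)), Pow(A, -1)) = Add(Rational(-11, 9), Pow(A, -1)))
Function('U')(o, y) = Add(Mul(Rational(1, 2), y), Mul(Rational(1, 2), o, y)) (Function('U')(o, y) = Mul(Rational(1, 2), Add(Mul(y, o), y)) = Mul(Rational(1, 2), Add(Mul(o, y), y)) = Mul(Rational(1, 2), Add(y, Mul(o, y))) = Add(Mul(Rational(1, 2), y), Mul(Rational(1, 2), o, y)))
Pow(Add(Function('U')(-1070, Function('d')(-19)), Add(1013, Mul(b, -300))), -1) = Pow(Add(Mul(Rational(1, 2), Add(Rational(-11, 9), Pow(-19, -1)), Add(1, -1070)), Add(1013, Mul(504, -300))), -1) = Pow(Add(Mul(Rational(1, 2), Add(Rational(-11, 9), Rational(-1, 19)), -1069), Add(1013, -151200)), -1) = Pow(Add(Mul(Rational(1, 2), Rational(-218, 171), -1069), -150187), -1) = Pow(Add(Rational(116521, 171), -150187), -1) = Pow(Rational(-25565456, 171), -1) = Rational(-171, 25565456)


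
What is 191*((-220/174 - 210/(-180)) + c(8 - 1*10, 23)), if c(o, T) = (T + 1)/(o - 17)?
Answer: -859309/3306 ≈ -259.92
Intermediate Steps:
c(o, T) = (1 + T)/(-17 + o)
191*((-220/174 - 210/(-180)) + c(8 - 1*10, 23)) = 191*((-220/174 - 210/(-180)) + (1 + 23)/(-17 + (8 - 1*10))) = 191*((-220*1/174 - 210*(-1/180)) + 24/(-17 + (8 - 10))) = 191*((-110/87 + 7/6) + 24/(-17 - 2)) = 191*(-17/174 + 24/(-19)) = 191*(-17/174 - 1/19*24) = 191*(-17/174 - 24/19) = 191*(-4499/3306) = -859309/3306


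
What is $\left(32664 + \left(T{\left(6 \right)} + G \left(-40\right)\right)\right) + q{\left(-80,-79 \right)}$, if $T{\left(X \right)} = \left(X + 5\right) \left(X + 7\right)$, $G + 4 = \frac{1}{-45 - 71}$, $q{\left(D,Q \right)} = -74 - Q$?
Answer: $\frac{956198}{29} \approx 32972.0$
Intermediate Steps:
$G = - \frac{465}{116}$ ($G = -4 + \frac{1}{-45 - 71} = -4 + \frac{1}{-116} = -4 - \frac{1}{116} = - \frac{465}{116} \approx -4.0086$)
$T{\left(X \right)} = \left(5 + X\right) \left(7 + X\right)$
$\left(32664 + \left(T{\left(6 \right)} + G \left(-40\right)\right)\right) + q{\left(-80,-79 \right)} = \left(32664 + \left(\left(35 + 6^{2} + 12 \cdot 6\right) - - \frac{4650}{29}\right)\right) - -5 = \left(32664 + \left(\left(35 + 36 + 72\right) + \frac{4650}{29}\right)\right) + \left(-74 + 79\right) = \left(32664 + \left(143 + \frac{4650}{29}\right)\right) + 5 = \left(32664 + \frac{8797}{29}\right) + 5 = \frac{956053}{29} + 5 = \frac{956198}{29}$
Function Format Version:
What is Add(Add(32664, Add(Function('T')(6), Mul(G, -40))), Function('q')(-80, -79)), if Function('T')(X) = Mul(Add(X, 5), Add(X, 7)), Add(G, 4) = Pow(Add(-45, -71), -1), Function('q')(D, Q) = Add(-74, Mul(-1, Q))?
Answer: Rational(956198, 29) ≈ 32972.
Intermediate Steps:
G = Rational(-465, 116) (G = Add(-4, Pow(Add(-45, -71), -1)) = Add(-4, Pow(-116, -1)) = Add(-4, Rational(-1, 116)) = Rational(-465, 116) ≈ -4.0086)
Function('T')(X) = Mul(Add(5, X), Add(7, X))
Add(Add(32664, Add(Function('T')(6), Mul(G, -40))), Function('q')(-80, -79)) = Add(Add(32664, Add(Add(35, Pow(6, 2), Mul(12, 6)), Mul(Rational(-465, 116), -40))), Add(-74, Mul(-1, -79))) = Add(Add(32664, Add(Add(35, 36, 72), Rational(4650, 29))), Add(-74, 79)) = Add(Add(32664, Add(143, Rational(4650, 29))), 5) = Add(Add(32664, Rational(8797, 29)), 5) = Add(Rational(956053, 29), 5) = Rational(956198, 29)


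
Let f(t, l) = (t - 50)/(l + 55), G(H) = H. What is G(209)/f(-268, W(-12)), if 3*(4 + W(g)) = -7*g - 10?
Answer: -47443/954 ≈ -49.731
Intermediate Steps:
W(g) = -22/3 - 7*g/3 (W(g) = -4 + (-7*g - 10)/3 = -4 + (-10 - 7*g)/3 = -4 + (-10/3 - 7*g/3) = -22/3 - 7*g/3)
f(t, l) = (-50 + t)/(55 + l)
G(209)/f(-268, W(-12)) = 209/(((-50 - 268)/(55 + (-22/3 - 7/3*(-12))))) = 209/((-318/(55 + (-22/3 + 28)))) = 209/((-318/(55 + 62/3))) = 209/((-318/(227/3))) = 209/(((3/227)*(-318))) = 209/(-954/227) = 209*(-227/954) = -47443/954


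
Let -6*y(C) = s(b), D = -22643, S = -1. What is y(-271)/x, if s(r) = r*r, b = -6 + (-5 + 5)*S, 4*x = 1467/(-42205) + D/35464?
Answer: 35922194880/1007673503 ≈ 35.649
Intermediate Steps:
x = -1007673503/5987032480 (x = (1467/(-42205) - 22643/35464)/4 = (1467*(-1/42205) - 22643*1/35464)/4 = (-1467/42205 - 22643/35464)/4 = (¼)*(-1007673503/1496758120) = -1007673503/5987032480 ≈ -0.16831)
b = -6 (b = -6 + (-5 + 5)*(-1) = -6 + 0*(-1) = -6 + 0 = -6)
s(r) = r²
y(C) = -6 (y(C) = -⅙*(-6)² = -⅙*36 = -6)
y(-271)/x = -6/(-1007673503/5987032480) = -6*(-5987032480/1007673503) = 35922194880/1007673503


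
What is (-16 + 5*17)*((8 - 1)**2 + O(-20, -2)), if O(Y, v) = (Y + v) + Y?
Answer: 483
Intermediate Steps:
O(Y, v) = v + 2*Y
(-16 + 5*17)*((8 - 1)**2 + O(-20, -2)) = (-16 + 5*17)*((8 - 1)**2 + (-2 + 2*(-20))) = (-16 + 85)*(7**2 + (-2 - 40)) = 69*(49 - 42) = 69*7 = 483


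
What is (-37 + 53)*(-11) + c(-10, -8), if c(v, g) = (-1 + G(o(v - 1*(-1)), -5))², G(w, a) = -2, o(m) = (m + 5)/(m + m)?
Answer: -167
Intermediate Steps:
o(m) = (5 + m)/(2*m) (o(m) = (5 + m)/((2*m)) = (5 + m)*(1/(2*m)) = (5 + m)/(2*m))
c(v, g) = 9 (c(v, g) = (-1 - 2)² = (-3)² = 9)
(-37 + 53)*(-11) + c(-10, -8) = (-37 + 53)*(-11) + 9 = 16*(-11) + 9 = -176 + 9 = -167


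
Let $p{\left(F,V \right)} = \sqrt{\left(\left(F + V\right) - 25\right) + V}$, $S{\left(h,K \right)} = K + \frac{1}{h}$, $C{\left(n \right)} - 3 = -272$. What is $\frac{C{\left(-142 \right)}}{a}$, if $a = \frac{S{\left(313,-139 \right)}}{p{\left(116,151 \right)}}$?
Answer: $\frac{84197 \sqrt{393}}{43506} \approx 38.366$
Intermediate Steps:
$C{\left(n \right)} = -269$ ($C{\left(n \right)} = 3 - 272 = -269$)
$p{\left(F,V \right)} = \sqrt{-25 + F + 2 V}$ ($p{\left(F,V \right)} = \sqrt{\left(-25 + F + V\right) + V} = \sqrt{-25 + F + 2 V}$)
$a = - \frac{14502 \sqrt{393}}{41003}$ ($a = \frac{-139 + \frac{1}{313}}{\sqrt{-25 + 116 + 2 \cdot 151}} = \frac{-139 + \frac{1}{313}}{\sqrt{-25 + 116 + 302}} = - \frac{43506}{313 \sqrt{393}} = - \frac{43506 \frac{\sqrt{393}}{393}}{313} = - \frac{14502 \sqrt{393}}{41003} \approx -7.0115$)
$\frac{C{\left(-142 \right)}}{a} = - \frac{269}{\left(- \frac{14502}{41003}\right) \sqrt{393}} = - 269 \left(- \frac{313 \sqrt{393}}{43506}\right) = \frac{84197 \sqrt{393}}{43506}$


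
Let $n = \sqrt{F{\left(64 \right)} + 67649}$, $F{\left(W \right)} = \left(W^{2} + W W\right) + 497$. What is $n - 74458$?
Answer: $-74458 + 3 \sqrt{8482} \approx -74182.0$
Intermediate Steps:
$F{\left(W \right)} = 497 + 2 W^{2}$ ($F{\left(W \right)} = \left(W^{2} + W^{2}\right) + 497 = 2 W^{2} + 497 = 497 + 2 W^{2}$)
$n = 3 \sqrt{8482}$ ($n = \sqrt{\left(497 + 2 \cdot 64^{2}\right) + 67649} = \sqrt{\left(497 + 2 \cdot 4096\right) + 67649} = \sqrt{\left(497 + 8192\right) + 67649} = \sqrt{8689 + 67649} = \sqrt{76338} = 3 \sqrt{8482} \approx 276.29$)
$n - 74458 = 3 \sqrt{8482} - 74458 = -74458 + 3 \sqrt{8482}$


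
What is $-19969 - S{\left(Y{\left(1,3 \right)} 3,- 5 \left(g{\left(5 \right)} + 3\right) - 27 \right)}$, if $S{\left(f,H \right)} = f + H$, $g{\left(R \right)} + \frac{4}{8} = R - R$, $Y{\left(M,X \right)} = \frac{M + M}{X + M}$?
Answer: $-19931$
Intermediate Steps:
$Y{\left(M,X \right)} = \frac{2 M}{M + X}$
$g{\left(R \right)} = - \frac{1}{2}$ ($g{\left(R \right)} = - \frac{1}{2} + \left(R - R\right) = - \frac{1}{2} + 0 = - \frac{1}{2}$)
$S{\left(f,H \right)} = H + f$
$-19969 - S{\left(Y{\left(1,3 \right)} 3,- 5 \left(g{\left(5 \right)} + 3\right) - 27 \right)} = -19969 - \left(\left(- 5 \left(- \frac{1}{2} + 3\right) - 27\right) + 2 \cdot 1 \frac{1}{1 + 3} \cdot 3\right) = -19969 - \left(\left(\left(-5\right) \frac{5}{2} - 27\right) + 2 \cdot 1 \cdot \frac{1}{4} \cdot 3\right) = -19969 - \left(\left(- \frac{25}{2} - 27\right) + 2 \cdot 1 \cdot \frac{1}{4} \cdot 3\right) = -19969 - \left(- \frac{79}{2} + \frac{1}{2} \cdot 3\right) = -19969 - \left(- \frac{79}{2} + \frac{3}{2}\right) = -19969 - -38 = -19969 + 38 = -19931$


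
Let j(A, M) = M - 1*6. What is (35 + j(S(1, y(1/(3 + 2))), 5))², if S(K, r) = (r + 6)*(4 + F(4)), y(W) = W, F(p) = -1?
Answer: 1156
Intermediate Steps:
S(K, r) = 18 + 3*r (S(K, r) = (r + 6)*(4 - 1) = (6 + r)*3 = 18 + 3*r)
j(A, M) = -6 + M (j(A, M) = M - 6 = -6 + M)
(35 + j(S(1, y(1/(3 + 2))), 5))² = (35 + (-6 + 5))² = (35 - 1)² = 34² = 1156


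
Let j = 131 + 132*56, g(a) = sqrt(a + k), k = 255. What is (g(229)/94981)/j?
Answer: 22/714542063 ≈ 3.0789e-8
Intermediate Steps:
g(a) = sqrt(255 + a) (g(a) = sqrt(a + 255) = sqrt(255 + a))
j = 7523 (j = 131 + 7392 = 7523)
(g(229)/94981)/j = (sqrt(255 + 229)/94981)/7523 = (sqrt(484)*(1/94981))*(1/7523) = (22*(1/94981))*(1/7523) = (22/94981)*(1/7523) = 22/714542063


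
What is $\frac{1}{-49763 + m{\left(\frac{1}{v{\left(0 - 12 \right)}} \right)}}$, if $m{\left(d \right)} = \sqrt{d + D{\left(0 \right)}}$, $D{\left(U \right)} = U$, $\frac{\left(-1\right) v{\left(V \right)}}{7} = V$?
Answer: $- \frac{4180092}{208013918195} - \frac{2 \sqrt{21}}{208013918195} \approx -2.0095 \cdot 10^{-5}$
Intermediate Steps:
$v{\left(V \right)} = - 7 V$
$m{\left(d \right)} = \sqrt{d}$ ($m{\left(d \right)} = \sqrt{d + 0} = \sqrt{d}$)
$\frac{1}{-49763 + m{\left(\frac{1}{v{\left(0 - 12 \right)}} \right)}} = \frac{1}{-49763 + \sqrt{\frac{1}{\left(-7\right) \left(0 - 12\right)}}} = \frac{1}{-49763 + \sqrt{\frac{1}{\left(-7\right) \left(-12\right)}}} = \frac{1}{-49763 + \sqrt{\frac{1}{84}}} = \frac{1}{-49763 + \frac{\sqrt{21}}{42}}$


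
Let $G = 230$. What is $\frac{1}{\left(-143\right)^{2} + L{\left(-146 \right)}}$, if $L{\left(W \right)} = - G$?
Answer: $\frac{1}{20219} \approx 4.9458 \cdot 10^{-5}$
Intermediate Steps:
$L{\left(W \right)} = -230$ ($L{\left(W \right)} = \left(-1\right) 230 = -230$)
$\frac{1}{\left(-143\right)^{2} + L{\left(-146 \right)}} = \frac{1}{\left(-143\right)^{2} - 230} = \frac{1}{20449 - 230} = \frac{1}{20219}$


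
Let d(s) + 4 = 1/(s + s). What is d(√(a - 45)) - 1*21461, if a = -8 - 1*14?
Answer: -21465 - I*√67/134 ≈ -21465.0 - 0.061085*I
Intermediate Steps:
a = -22 (a = -8 - 14 = -22)
d(s) = -4 + 1/(2*s) (d(s) = -4 + 1/(s + s) = -4 + 1/(2*s))
d(√(a - 45)) - 1*21461 = (-4 + 1/(2*(√(-22 - 45)))) - 1*21461 = (-4 + 1/(2*(√(-67)))) - 21461 = (-4 + 1/(2*((I*√67)))) - 21461 = (-4 + (-I*√67/67)/2) - 21461 = (-4 - I*√67/134) - 21461 = -21465 - I*√67/134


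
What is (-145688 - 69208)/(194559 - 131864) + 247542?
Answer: 15519430794/62695 ≈ 2.4754e+5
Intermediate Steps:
(-145688 - 69208)/(194559 - 131864) + 247542 = -214896/62695 + 247542 = 15519430794/62695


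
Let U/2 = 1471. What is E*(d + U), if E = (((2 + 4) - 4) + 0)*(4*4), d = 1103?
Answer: 129440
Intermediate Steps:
U = 2942 (U = 2*1471 = 2942)
E = 32 (E = ((6 - 4) + 0)*16 = (2 + 0)*16 = 2*16 = 32)
E*(d + U) = 32*(1103 + 2942) = 32*4045 = 129440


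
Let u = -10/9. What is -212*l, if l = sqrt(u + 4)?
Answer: -212*sqrt(26)/3 ≈ -360.33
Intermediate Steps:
u = -10/9 (u = -10*1/9 = -10/9 ≈ -1.1111)
l = sqrt(26)/3 (l = sqrt(-10/9 + 4) = sqrt(26/9) = sqrt(26)/3 ≈ 1.6997)
-212*l = -212*sqrt(26)/3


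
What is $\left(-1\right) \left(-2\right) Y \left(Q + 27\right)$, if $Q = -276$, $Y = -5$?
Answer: $2490$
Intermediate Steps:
$\left(-1\right) \left(-2\right) Y \left(Q + 27\right) = \left(-1\right) \left(-2\right) \left(-5\right) \left(-276 + 27\right) = 2 \left(-5\right) \left(-249\right) = \left(-10\right) \left(-249\right) = 2490$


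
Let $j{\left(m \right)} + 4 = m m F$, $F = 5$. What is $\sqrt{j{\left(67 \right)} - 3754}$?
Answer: $\sqrt{18687} \approx 136.7$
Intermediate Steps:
$j{\left(m \right)} = -4 + 5 m^{2}$ ($j{\left(m \right)} = -4 + m m 5 = -4 + m^{2} \cdot 5 = -4 + 5 m^{2}$)
$\sqrt{j{\left(67 \right)} - 3754} = \sqrt{\left(-4 + 5 \cdot 67^{2}\right) - 3754} = \sqrt{\left(-4 + 5 \cdot 4489\right) - 3754} = \sqrt{\left(-4 + 22445\right) - 3754} = \sqrt{22441 - 3754} = \sqrt{18687}$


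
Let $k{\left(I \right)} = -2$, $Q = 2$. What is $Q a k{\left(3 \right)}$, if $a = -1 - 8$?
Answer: $36$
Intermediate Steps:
$a = -9$
$Q a k{\left(3 \right)} = 2 \left(-9\right) \left(-2\right) = \left(-18\right) \left(-2\right) = 36$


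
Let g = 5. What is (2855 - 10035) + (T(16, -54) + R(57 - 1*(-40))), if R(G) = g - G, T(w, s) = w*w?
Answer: -7016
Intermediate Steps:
T(w, s) = w**2
R(G) = 5 - G
(2855 - 10035) + (T(16, -54) + R(57 - 1*(-40))) = (2855 - 10035) + (16**2 + (5 - (57 - 1*(-40)))) = -7180 + (256 + (5 - (57 + 40))) = -7180 + (256 + (5 - 1*97)) = -7180 + (256 + (5 - 97)) = -7180 + (256 - 92) = -7180 + 164 = -7016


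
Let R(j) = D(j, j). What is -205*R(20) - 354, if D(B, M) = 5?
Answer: -1379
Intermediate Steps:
R(j) = 5
-205*R(20) - 354 = -205*5 - 354 = -1025 - 354 = -1379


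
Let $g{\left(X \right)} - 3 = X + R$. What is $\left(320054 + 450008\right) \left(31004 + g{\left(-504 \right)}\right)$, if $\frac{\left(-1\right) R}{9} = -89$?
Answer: $24106020848$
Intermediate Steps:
$R = 801$ ($R = \left(-9\right) \left(-89\right) = 801$)
$g{\left(X \right)} = 804 + X$ ($g{\left(X \right)} = 3 + \left(X + 801\right) = 3 + \left(801 + X\right) = 804 + X$)
$\left(320054 + 450008\right) \left(31004 + g{\left(-504 \right)}\right) = \left(320054 + 450008\right) \left(31004 + \left(804 - 504\right)\right) = 770062 \left(31004 + 300\right) = 770062 \cdot 31304 = 24106020848$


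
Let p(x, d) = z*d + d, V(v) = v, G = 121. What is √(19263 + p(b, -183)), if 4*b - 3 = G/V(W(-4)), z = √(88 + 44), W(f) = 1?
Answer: √(19080 - 366*√33) ≈ 130.30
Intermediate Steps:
z = 2*√33 (z = √132 = 2*√33 ≈ 11.489)
b = 31 (b = ¾ + (121/1)/4 = ¾ + (121*1)/4 = ¾ + (¼)*121 = ¾ + 121/4 = 31)
p(x, d) = d + 2*d*√33 (p(x, d) = (2*√33)*d + d = 2*d*√33 + d = d + 2*d*√33)
√(19263 + p(b, -183)) = √(19263 - 183*(1 + 2*√33)) = √(19263 + (-183 - 366*√33)) = √(19080 - 366*√33)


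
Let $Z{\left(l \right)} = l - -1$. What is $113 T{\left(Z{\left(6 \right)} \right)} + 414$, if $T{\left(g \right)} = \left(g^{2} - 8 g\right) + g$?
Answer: $414$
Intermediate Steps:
$Z{\left(l \right)} = 1 + l$ ($Z{\left(l \right)} = l + 1 = 1 + l$)
$T{\left(g \right)} = g^{2} - 7 g$
$113 T{\left(Z{\left(6 \right)} \right)} + 414 = 113 \left(1 + 6\right) \left(-7 + \left(1 + 6\right)\right) + 414 = 113 \cdot 7 \left(-7 + 7\right) + 414 = 113 \cdot 7 \cdot 0 + 414 = 113 \cdot 0 + 414 = 0 + 414 = 414$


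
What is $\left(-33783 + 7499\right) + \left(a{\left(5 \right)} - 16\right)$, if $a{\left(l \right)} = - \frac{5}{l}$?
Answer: $-26301$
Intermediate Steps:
$\left(-33783 + 7499\right) + \left(a{\left(5 \right)} - 16\right) = \left(-33783 + 7499\right) - \left(16 + \frac{5}{5}\right) = -26284 - 17 = -26301$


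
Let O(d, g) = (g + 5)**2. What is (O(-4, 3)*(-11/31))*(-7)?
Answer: 4928/31 ≈ 158.97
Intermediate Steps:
O(d, g) = (5 + g)**2
(O(-4, 3)*(-11/31))*(-7) = ((5 + 3)**2*(-11/31))*(-7) = (8**2*(-11*1/31))*(-7) = (64*(-11/31))*(-7) = -704/31*(-7) = 4928/31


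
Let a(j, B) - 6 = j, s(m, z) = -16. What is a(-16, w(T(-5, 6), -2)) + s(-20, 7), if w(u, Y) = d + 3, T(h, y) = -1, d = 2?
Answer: -26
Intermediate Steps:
w(u, Y) = 5 (w(u, Y) = 2 + 3 = 5)
a(j, B) = 6 + j
a(-16, w(T(-5, 6), -2)) + s(-20, 7) = (6 - 16) - 16 = -10 - 16 = -26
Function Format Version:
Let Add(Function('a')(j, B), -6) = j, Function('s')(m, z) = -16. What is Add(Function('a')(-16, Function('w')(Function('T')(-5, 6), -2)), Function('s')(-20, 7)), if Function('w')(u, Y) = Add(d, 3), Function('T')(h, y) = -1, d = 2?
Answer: -26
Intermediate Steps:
Function('w')(u, Y) = 5 (Function('w')(u, Y) = Add(2, 3) = 5)
Function('a')(j, B) = Add(6, j)
Add(Function('a')(-16, Function('w')(Function('T')(-5, 6), -2)), Function('s')(-20, 7)) = Add(Add(6, -16), -16) = Add(-10, -16) = -26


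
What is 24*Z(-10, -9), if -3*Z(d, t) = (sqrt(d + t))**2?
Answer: 152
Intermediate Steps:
Z(d, t) = -d/3 - t/3 (Z(d, t) = -(d/3 + t/3) = -(d + t)/3 = -d/3 - t/3)
24*Z(-10, -9) = 24*(-1/3*(-10) - 1/3*(-9)) = 24*(10/3 + 3) = 24*(19/3) = 152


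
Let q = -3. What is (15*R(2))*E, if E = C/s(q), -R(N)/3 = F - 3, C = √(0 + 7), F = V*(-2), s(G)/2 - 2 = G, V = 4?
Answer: -495*√7/2 ≈ -654.82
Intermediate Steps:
s(G) = 4 + 2*G
F = -8 (F = 4*(-2) = -8)
C = √7 ≈ 2.6458
R(N) = 33 (R(N) = -3*(-8 - 3) = -3*(-11) = 33)
E = -√7/2 (E = √7/(4 + 2*(-3)) = √7/(4 - 6) = √7/(-2) = √7*(-½) = -√7/2 ≈ -1.3229)
(15*R(2))*E = (15*33)*(-√7/2) = 495*(-√7/2) = -495*√7/2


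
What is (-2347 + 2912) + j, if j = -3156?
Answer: -2591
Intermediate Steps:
(-2347 + 2912) + j = (-2347 + 2912) - 3156 = 565 - 3156 = -2591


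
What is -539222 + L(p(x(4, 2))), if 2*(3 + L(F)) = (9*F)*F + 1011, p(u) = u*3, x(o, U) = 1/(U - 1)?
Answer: -538679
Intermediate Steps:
x(o, U) = 1/(-1 + U)
p(u) = 3*u
L(F) = 1005/2 + 9*F²/2 (L(F) = -3 + ((9*F)*F + 1011)/2 = -3 + (9*F² + 1011)/2 = -3 + (1011 + 9*F²)/2 = -3 + (1011/2 + 9*F²/2) = 1005/2 + 9*F²/2)
-539222 + L(p(x(4, 2))) = -539222 + (1005/2 + 9*(3/(-1 + 2))²/2) = -539222 + (1005/2 + 9*(3/1)²/2) = -539222 + (1005/2 + 9*(3*1)²/2) = -539222 + (1005/2 + (9/2)*3²) = -539222 + (1005/2 + (9/2)*9) = -539222 + (1005/2 + 81/2) = -539222 + 543 = -538679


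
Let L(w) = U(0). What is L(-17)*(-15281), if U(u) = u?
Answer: 0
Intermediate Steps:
L(w) = 0
L(-17)*(-15281) = 0*(-15281) = 0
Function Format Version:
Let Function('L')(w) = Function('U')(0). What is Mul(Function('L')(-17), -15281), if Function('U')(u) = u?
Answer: 0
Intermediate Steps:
Function('L')(w) = 0
Mul(Function('L')(-17), -15281) = Mul(0, -15281) = 0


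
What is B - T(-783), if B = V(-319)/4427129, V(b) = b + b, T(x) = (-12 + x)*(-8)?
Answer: -28156541078/4427129 ≈ -6360.0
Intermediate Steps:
T(x) = 96 - 8*x
V(b) = 2*b
B = -638/4427129 (B = (2*(-319))/4427129 = -638*1/4427129 = -638/4427129 ≈ -0.00014411)
B - T(-783) = -638/4427129 - (96 - 8*(-783)) = -638/4427129 - (96 + 6264) = -638/4427129 - 1*6360 = -638/4427129 - 6360 = -28156541078/4427129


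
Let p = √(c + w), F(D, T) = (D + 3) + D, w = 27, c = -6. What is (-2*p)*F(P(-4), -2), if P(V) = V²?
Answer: -70*√21 ≈ -320.78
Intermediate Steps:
F(D, T) = 3 + 2*D (F(D, T) = (3 + D) + D = 3 + 2*D)
p = √21 (p = √(-6 + 27) = √21 ≈ 4.5826)
(-2*p)*F(P(-4), -2) = (-2*√21)*(3 + 2*(-4)²) = (-2*√21)*(3 + 2*16) = (-2*√21)*(3 + 32) = -2*√21*35 = -70*√21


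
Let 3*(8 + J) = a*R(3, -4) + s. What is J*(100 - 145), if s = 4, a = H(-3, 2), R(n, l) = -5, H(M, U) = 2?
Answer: 450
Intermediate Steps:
a = 2
J = -10 (J = -8 + (2*(-5) + 4)/3 = -8 + (-10 + 4)/3 = -8 + (⅓)*(-6) = -8 - 2 = -10)
J*(100 - 145) = -10*(100 - 145) = -10*(-45) = 450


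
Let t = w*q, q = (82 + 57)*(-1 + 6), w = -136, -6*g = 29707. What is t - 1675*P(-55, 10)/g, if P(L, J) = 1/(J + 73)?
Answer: -233056158070/2465681 ≈ -94520.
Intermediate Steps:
g = -29707/6 (g = -⅙*29707 = -29707/6 ≈ -4951.2)
P(L, J) = 1/(73 + J)
q = 695 (q = 139*5 = 695)
t = -94520 (t = -136*695 = -94520)
t - 1675*P(-55, 10)/g = -94520 - 1675*(-6/(29707*(73 + 10))) = -94520 - 1675/((-29707/(6*(1/83)))) = -94520 - 1675/((-29707/(6*1/83))) = -94520 - 1675/((-29707/6*83)) = -94520 - 1675/(-2465681/6) = -94520 - 1675*(-6/2465681) = -94520 + 10050/2465681 = -233056158070/2465681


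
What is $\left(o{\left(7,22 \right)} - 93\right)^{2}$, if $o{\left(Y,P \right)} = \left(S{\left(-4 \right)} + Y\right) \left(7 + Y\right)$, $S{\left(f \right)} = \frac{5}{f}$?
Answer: $\frac{625}{4} \approx 156.25$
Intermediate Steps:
$o{\left(Y,P \right)} = \left(7 + Y\right) \left(- \frac{5}{4} + Y\right)$ ($o{\left(Y,P \right)} = \left(\frac{5}{-4} + Y\right) \left(7 + Y\right) = \left(5 \left(- \frac{1}{4}\right) + Y\right) \left(7 + Y\right) = \left(- \frac{5}{4} + Y\right) \left(7 + Y\right) = \left(7 + Y\right) \left(- \frac{5}{4} + Y\right)$)
$\left(o{\left(7,22 \right)} - 93\right)^{2} = \left(\left(- \frac{35}{4} + 7^{2} + \frac{23}{4} \cdot 7\right) - 93\right)^{2} = \left(\left(- \frac{35}{4} + 49 + \frac{161}{4}\right) - 93\right)^{2} = \left(\frac{161}{2} - 93\right)^{2} = \left(- \frac{25}{2}\right)^{2} = \frac{625}{4}$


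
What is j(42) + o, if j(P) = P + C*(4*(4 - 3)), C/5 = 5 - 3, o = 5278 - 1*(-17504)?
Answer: 22864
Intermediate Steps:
o = 22782 (o = 5278 + 17504 = 22782)
C = 10 (C = 5*(5 - 3) = 5*2 = 10)
j(P) = 40 + P (j(P) = P + 10*(4*(4 - 3)) = P + 10*(4*1) = P + 10*4 = P + 40 = 40 + P)
j(42) + o = (40 + 42) + 22782 = 82 + 22782 = 22864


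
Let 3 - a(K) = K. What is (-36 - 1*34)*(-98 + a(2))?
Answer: 6790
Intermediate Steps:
a(K) = 3 - K
(-36 - 1*34)*(-98 + a(2)) = (-36 - 1*34)*(-98 + (3 - 1*2)) = (-36 - 34)*(-98 + (3 - 2)) = -70*(-98 + 1) = -70*(-97) = 6790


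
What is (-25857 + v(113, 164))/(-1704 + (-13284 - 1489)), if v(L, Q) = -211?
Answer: 26068/16477 ≈ 1.5821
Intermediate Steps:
(-25857 + v(113, 164))/(-1704 + (-13284 - 1489)) = (-25857 - 211)/(-1704 + (-13284 - 1489)) = -26068/(-1704 - 14773) = -26068/(-16477) = -26068*(-1/16477) = 26068/16477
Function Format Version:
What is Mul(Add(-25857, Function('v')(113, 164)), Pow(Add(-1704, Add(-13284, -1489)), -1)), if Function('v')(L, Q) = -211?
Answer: Rational(26068, 16477) ≈ 1.5821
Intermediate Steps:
Mul(Add(-25857, Function('v')(113, 164)), Pow(Add(-1704, Add(-13284, -1489)), -1)) = Mul(Add(-25857, -211), Pow(Add(-1704, Add(-13284, -1489)), -1)) = Mul(-26068, Pow(Add(-1704, -14773), -1)) = Mul(-26068, Pow(-16477, -1)) = Mul(-26068, Rational(-1, 16477)) = Rational(26068, 16477)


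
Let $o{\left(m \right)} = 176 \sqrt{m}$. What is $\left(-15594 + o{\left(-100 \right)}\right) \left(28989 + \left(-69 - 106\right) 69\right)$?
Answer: $-263756916 + 29768640 i \approx -2.6376 \cdot 10^{8} + 2.9769 \cdot 10^{7} i$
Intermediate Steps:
$\left(-15594 + o{\left(-100 \right)}\right) \left(28989 + \left(-69 - 106\right) 69\right) = \left(-15594 + 176 \sqrt{-100}\right) \left(28989 + \left(-69 - 106\right) 69\right) = \left(-15594 + 176 \cdot 10 i\right) \left(28989 - 12075\right) = \left(-15594 + 1760 i\right) \left(28989 - 12075\right) = \left(-15594 + 1760 i\right) 16914 = -263756916 + 29768640 i$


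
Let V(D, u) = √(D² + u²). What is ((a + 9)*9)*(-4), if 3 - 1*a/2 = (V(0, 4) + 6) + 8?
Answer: 756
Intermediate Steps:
a = -30 (a = 6 - 2*((√(0² + 4²) + 6) + 8) = 6 - 2*((√(0 + 16) + 6) + 8) = 6 - 2*((√16 + 6) + 8) = 6 - 2*((4 + 6) + 8) = 6 - 2*(10 + 8) = 6 - 2*18 = 6 - 36 = -30)
((a + 9)*9)*(-4) = ((-30 + 9)*9)*(-4) = -21*9*(-4) = -189*(-4) = 756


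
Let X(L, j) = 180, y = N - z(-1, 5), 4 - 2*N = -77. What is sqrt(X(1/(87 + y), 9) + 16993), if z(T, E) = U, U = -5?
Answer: sqrt(17173) ≈ 131.05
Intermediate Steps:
N = 81/2 (N = 2 - 1/2*(-77) = 2 + 77/2 = 81/2 ≈ 40.500)
z(T, E) = -5
y = 91/2 (y = 81/2 - 1*(-5) = 81/2 + 5 = 91/2 ≈ 45.500)
sqrt(X(1/(87 + y), 9) + 16993) = sqrt(180 + 16993) = sqrt(17173)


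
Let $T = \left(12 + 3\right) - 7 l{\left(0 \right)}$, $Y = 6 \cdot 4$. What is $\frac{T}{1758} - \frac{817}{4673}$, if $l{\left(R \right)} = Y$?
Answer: $- \frac{717085}{2738378} \approx -0.26186$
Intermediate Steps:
$Y = 24$
$l{\left(R \right)} = 24$
$T = -153$ ($T = \left(12 + 3\right) - 168 = 15 - 168 = -153$)
$\frac{T}{1758} - \frac{817}{4673} = - \frac{153}{1758} - \frac{817}{4673} = \left(-153\right) \frac{1}{1758} - \frac{817}{4673} = - \frac{51}{586} - \frac{817}{4673} = - \frac{717085}{2738378}$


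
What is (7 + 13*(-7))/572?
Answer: -21/143 ≈ -0.14685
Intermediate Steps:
(7 + 13*(-7))/572 = (7 - 91)*(1/572) = -84*1/572 = -21/143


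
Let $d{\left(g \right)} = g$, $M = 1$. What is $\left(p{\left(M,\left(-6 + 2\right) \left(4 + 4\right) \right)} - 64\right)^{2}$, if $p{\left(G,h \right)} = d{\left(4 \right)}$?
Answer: $3600$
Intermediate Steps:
$p{\left(G,h \right)} = 4$
$\left(p{\left(M,\left(-6 + 2\right) \left(4 + 4\right) \right)} - 64\right)^{2} = \left(4 - 64\right)^{2} = \left(-60\right)^{2} = 3600$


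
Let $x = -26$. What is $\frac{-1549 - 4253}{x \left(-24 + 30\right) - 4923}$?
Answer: $\frac{1934}{1693} \approx 1.1424$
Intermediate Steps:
$\frac{-1549 - 4253}{x \left(-24 + 30\right) - 4923} = \frac{-1549 - 4253}{- 26 \left(-24 + 30\right) - 4923} = - \frac{5802}{\left(-26\right) 6 - 4923} = - \frac{5802}{-156 - 4923} = - \frac{5802}{-5079} = \left(-5802\right) \left(- \frac{1}{5079}\right) = \frac{1934}{1693}$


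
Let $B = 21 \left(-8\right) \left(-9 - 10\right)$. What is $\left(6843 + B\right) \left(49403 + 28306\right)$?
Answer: $779809815$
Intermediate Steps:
$B = 3192$ ($B = \left(-168\right) \left(-19\right) = 3192$)
$\left(6843 + B\right) \left(49403 + 28306\right) = \left(6843 + 3192\right) \left(49403 + 28306\right) = 10035 \cdot 77709 = 779809815$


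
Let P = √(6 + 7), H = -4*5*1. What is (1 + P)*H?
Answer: -20 - 20*√13 ≈ -92.111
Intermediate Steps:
H = -20 (H = -20*1 = -20)
P = √13 ≈ 3.6056
(1 + P)*H = (1 + √13)*(-20) = -20 - 20*√13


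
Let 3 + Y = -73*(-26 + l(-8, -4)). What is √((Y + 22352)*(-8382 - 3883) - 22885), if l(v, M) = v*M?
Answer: 10*I*√2687613 ≈ 16394.0*I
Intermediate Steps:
l(v, M) = M*v
Y = -441 (Y = -3 - 73*(-26 - 4*(-8)) = -3 - 73*(-26 + 32) = -3 - 73*6 = -3 - 438 = -441)
√((Y + 22352)*(-8382 - 3883) - 22885) = √((-441 + 22352)*(-8382 - 3883) - 22885) = √(21911*(-12265) - 22885) = √(-268738415 - 22885) = √(-268761300) = 10*I*√2687613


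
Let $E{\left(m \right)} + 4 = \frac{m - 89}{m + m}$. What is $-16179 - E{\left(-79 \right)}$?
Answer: $- \frac{1277909}{79} \approx -16176.0$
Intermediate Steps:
$E{\left(m \right)} = -4 + \frac{-89 + m}{2 m}$ ($E{\left(m \right)} = -4 + \frac{m - 89}{m + m} = -4 + \frac{-89 + m}{2 m}$)
$-16179 - E{\left(-79 \right)} = -16179 - \frac{-89 - -553}{2 \left(-79\right)} = -16179 - \frac{1}{2} \left(- \frac{1}{79}\right) \left(-89 + 553\right) = -16179 - \frac{1}{2} \left(- \frac{1}{79}\right) 464 = -16179 - - \frac{232}{79} = -16179 + \frac{232}{79} = - \frac{1277909}{79}$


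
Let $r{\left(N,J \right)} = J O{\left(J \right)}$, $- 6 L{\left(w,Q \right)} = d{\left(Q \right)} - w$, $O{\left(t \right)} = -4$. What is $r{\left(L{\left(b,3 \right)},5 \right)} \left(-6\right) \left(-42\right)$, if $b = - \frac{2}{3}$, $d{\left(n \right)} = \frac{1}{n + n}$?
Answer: $-5040$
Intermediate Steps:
$d{\left(n \right)} = \frac{1}{2 n}$
$b = - \frac{2}{3}$ ($b = \left(-2\right) \frac{1}{3} = - \frac{2}{3} \approx -0.66667$)
$L{\left(w,Q \right)} = - \frac{1}{12 Q} + \frac{w}{6}$ ($L{\left(w,Q \right)} = - \frac{\frac{1}{2 Q} - w}{6} = - \frac{1}{12 Q} + \frac{w}{6}$)
$r{\left(N,J \right)} = - 4 J$ ($r{\left(N,J \right)} = J \left(-4\right) = - 4 J$)
$r{\left(L{\left(b,3 \right)},5 \right)} \left(-6\right) \left(-42\right) = \left(-4\right) 5 \left(-6\right) \left(-42\right) = \left(-20\right) \left(-6\right) \left(-42\right) = 120 \left(-42\right) = -5040$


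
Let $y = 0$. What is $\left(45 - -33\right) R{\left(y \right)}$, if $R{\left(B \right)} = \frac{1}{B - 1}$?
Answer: $-78$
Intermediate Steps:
$R{\left(B \right)} = \frac{1}{-1 + B}$
$\left(45 - -33\right) R{\left(y \right)} = \frac{45 - -33}{-1 + 0} = \frac{45 + 33}{-1} = 78 \left(-1\right) = -78$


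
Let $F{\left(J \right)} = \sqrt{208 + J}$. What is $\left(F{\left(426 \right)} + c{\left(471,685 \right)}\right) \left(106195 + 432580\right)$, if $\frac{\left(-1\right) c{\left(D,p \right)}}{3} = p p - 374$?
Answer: $-757815592575 + 538775 \sqrt{634} \approx -7.578 \cdot 10^{11}$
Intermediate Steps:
$c{\left(D,p \right)} = 1122 - 3 p^{2}$ ($c{\left(D,p \right)} = - 3 \left(p p - 374\right) = - 3 \left(p^{2} - 374\right) = - 3 \left(-374 + p^{2}\right) = 1122 - 3 p^{2}$)
$\left(F{\left(426 \right)} + c{\left(471,685 \right)}\right) \left(106195 + 432580\right) = \left(\sqrt{208 + 426} + \left(1122 - 3 \cdot 685^{2}\right)\right) \left(106195 + 432580\right) = \left(\sqrt{634} + \left(1122 - 1407675\right)\right) 538775 = \left(\sqrt{634} - 1406553\right) 538775 = \left(-1406553 + \sqrt{634}\right) 538775 = -757815592575 + 538775 \sqrt{634}$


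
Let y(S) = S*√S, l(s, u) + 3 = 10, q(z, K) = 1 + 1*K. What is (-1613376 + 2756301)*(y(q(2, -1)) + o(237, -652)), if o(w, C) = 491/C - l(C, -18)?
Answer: -5777485875/652 ≈ -8.8612e+6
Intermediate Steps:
q(z, K) = 1 + K
l(s, u) = 7 (l(s, u) = -3 + 10 = 7)
y(S) = S^(3/2)
o(w, C) = -7 + 491/C (o(w, C) = 491/C - 1*7 = 491/C - 7 = -7 + 491/C)
(-1613376 + 2756301)*(y(q(2, -1)) + o(237, -652)) = (-1613376 + 2756301)*((1 - 1)^(3/2) + (-7 + 491/(-652))) = 1142925*(0^(3/2) + (-7 + 491*(-1/652))) = 1142925*(0 + (-7 - 491/652)) = 1142925*(0 - 5055/652) = 1142925*(-5055/652) = -5777485875/652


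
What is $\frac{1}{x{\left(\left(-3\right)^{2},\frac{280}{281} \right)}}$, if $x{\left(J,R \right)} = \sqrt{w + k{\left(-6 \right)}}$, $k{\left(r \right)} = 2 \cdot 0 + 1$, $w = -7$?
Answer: $- \frac{i \sqrt{6}}{6} \approx - 0.40825 i$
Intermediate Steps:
$k{\left(r \right)} = 1$ ($k{\left(r \right)} = 0 + 1 = 1$)
$x{\left(J,R \right)} = i \sqrt{6}$ ($x{\left(J,R \right)} = \sqrt{-7 + 1} = \sqrt{-6} = i \sqrt{6}$)
$\frac{1}{x{\left(\left(-3\right)^{2},\frac{280}{281} \right)}} = \frac{1}{i \sqrt{6}} = - \frac{i \sqrt{6}}{6}$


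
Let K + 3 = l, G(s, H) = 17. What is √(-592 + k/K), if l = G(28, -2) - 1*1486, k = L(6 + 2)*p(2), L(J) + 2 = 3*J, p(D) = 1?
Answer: I*√20043258/184 ≈ 24.331*I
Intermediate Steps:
L(J) = -2 + 3*J
k = 22 (k = (-2 + 3*(6 + 2))*1 = (-2 + 3*8)*1 = (-2 + 24)*1 = 22*1 = 22)
l = -1469 (l = 17 - 1*1486 = 17 - 1486 = -1469)
K = -1472 (K = -3 - 1469 = -1472)
√(-592 + k/K) = √(-592 + 22/(-1472)) = √(-592 + 22*(-1/1472)) = √(-592 - 11/736) = √(-435723/736) = I*√20043258/184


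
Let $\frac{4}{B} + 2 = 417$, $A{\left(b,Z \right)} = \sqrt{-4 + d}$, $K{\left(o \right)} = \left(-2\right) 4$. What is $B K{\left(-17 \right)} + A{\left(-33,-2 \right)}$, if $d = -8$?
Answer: $- \frac{32}{415} + 2 i \sqrt{3} \approx -0.077108 + 3.4641 i$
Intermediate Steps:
$K{\left(o \right)} = -8$
$A{\left(b,Z \right)} = 2 i \sqrt{3}$ ($A{\left(b,Z \right)} = \sqrt{-4 - 8} = \sqrt{-12} = 2 i \sqrt{3}$)
$B = \frac{4}{415}$ ($B = \frac{4}{-2 + 417} = \frac{4}{415} \approx 0.0096385$)
$B K{\left(-17 \right)} + A{\left(-33,-2 \right)} = \frac{4}{415} \left(-8\right) + 2 i \sqrt{3} = - \frac{32}{415} + 2 i \sqrt{3}$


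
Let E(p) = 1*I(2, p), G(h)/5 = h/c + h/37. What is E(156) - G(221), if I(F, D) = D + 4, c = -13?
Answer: 7960/37 ≈ 215.14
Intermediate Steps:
I(F, D) = 4 + D
G(h) = -120*h/481 (G(h) = 5*(h/(-13) + h/37) = 5*(h*(-1/13) + h*(1/37)) = 5*(-h/13 + h/37) = 5*(-24*h/481) = -120*h/481)
E(p) = 4 + p (E(p) = 1*(4 + p) = 4 + p)
E(156) - G(221) = (4 + 156) - (-120)*221/481 = 160 - 1*(-2040/37) = 160 + 2040/37 = 7960/37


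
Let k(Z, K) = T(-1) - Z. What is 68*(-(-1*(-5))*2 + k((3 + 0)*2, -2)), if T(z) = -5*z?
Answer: -748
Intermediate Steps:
k(Z, K) = 5 - Z (k(Z, K) = -5*(-1) - Z = 5 - Z)
68*(-(-1*(-5))*2 + k((3 + 0)*2, -2)) = 68*(-(-1*(-5))*2 + (5 - (3 + 0)*2)) = 68*(-5*2 + (5 - 3*2)) = 68*(-1*10 + (5 - 1*6)) = 68*(-10 + (5 - 6)) = 68*(-10 - 1) = 68*(-11) = -748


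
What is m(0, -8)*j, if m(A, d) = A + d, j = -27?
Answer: 216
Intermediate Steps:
m(0, -8)*j = (0 - 8)*(-27) = -8*(-27) = 216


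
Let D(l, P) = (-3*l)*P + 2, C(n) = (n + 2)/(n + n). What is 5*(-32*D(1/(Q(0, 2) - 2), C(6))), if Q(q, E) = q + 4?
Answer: -160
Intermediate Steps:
Q(q, E) = 4 + q
C(n) = (2 + n)/(2*n) (C(n) = (2 + n)/((2*n)) = (2 + n)*(1/(2*n)) = (2 + n)/(2*n))
D(l, P) = 2 - 3*P*l (D(l, P) = -3*P*l + 2 = 2 - 3*P*l)
5*(-32*D(1/(Q(0, 2) - 2), C(6))) = 5*(-32*(2 - 3*(1/2)*(2 + 6)/6/((4 + 0) - 2))) = 5*(-32*(2 - 3*(1/2)*(1/6)*8/(4 - 2))) = 5*(-32*(2 - 3*2/3/2)) = 5*(-32*(2 - 3*2/3*1/2)) = 5*(-32*(2 - 1)) = 5*(-32*1) = 5*(-32) = -160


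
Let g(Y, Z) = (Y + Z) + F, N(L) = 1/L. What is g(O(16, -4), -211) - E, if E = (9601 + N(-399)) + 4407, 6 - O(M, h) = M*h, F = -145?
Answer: -5703305/399 ≈ -14294.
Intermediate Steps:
O(M, h) = 6 - M*h
g(Y, Z) = -145 + Y + Z (g(Y, Z) = (Y + Z) - 145 = -145 + Y + Z)
E = 5589191/399 (E = (9601 + 1/(-399)) + 4407 = (9601 - 1/399) + 4407 = 3830798/399 + 4407 = 5589191/399 ≈ 14008.)
g(O(16, -4), -211) - E = (-145 + (6 - 1*16*(-4)) - 211) - 1*5589191/399 = (-145 + (6 + 64) - 211) - 5589191/399 = (-145 + 70 - 211) - 5589191/399 = -286 - 5589191/399 = -5703305/399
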